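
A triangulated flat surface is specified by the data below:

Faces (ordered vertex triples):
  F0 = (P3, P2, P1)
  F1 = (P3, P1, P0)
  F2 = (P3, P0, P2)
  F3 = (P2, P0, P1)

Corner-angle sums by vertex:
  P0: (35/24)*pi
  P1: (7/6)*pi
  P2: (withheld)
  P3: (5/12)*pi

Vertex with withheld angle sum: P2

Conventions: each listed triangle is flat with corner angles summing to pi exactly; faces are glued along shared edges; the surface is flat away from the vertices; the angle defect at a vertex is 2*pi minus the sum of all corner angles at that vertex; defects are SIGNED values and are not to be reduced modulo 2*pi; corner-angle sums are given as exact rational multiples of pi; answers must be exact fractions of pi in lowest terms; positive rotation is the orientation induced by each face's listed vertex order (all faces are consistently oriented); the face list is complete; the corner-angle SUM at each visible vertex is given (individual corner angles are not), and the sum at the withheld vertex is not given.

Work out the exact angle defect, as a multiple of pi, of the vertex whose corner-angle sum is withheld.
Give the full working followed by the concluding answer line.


V = 4, E = 6, F = 4; chi = V - E + F = 2
Gauss-Bonnet: total defect = 2*pi*chi = 4*pi; visible defects sum to (71/24)*pi

Answer: defect(P2) = (25/24)*pi


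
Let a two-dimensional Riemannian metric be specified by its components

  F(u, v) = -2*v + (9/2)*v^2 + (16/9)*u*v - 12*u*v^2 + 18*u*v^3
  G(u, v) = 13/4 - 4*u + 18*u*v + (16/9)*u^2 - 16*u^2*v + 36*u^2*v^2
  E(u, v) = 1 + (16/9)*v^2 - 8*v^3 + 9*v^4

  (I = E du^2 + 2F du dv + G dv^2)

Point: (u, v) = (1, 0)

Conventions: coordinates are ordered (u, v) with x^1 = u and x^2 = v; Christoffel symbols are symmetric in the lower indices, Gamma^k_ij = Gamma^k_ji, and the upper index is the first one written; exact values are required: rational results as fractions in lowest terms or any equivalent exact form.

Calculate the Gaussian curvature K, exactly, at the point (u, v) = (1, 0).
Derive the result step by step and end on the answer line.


E = 1, F = 0, G = 37/36, EG - F^2 = 37/36 at the point
E_u = 0, E_v = 0, F_u = 0, F_v = -2/9, G_u = -4/9, G_v = 2
E_vv = 32/9, F_uv = 16/9, G_uu = 32/9
Evaluate Brioschi's two determinant matrices M1, M2 and divide by (EG - F^2)^2.
M1 = [[-E_vv/2 + F_uv - G_uu/2, E_u/2, F_u - E_v/2], [F_v - G_u/2, E, F], [G_v/2, F, G]] = [[-16/9, 0, 0], [0, 1, 0], [1, 0, 37/36]]; det M1 = -148/81
M2 = [[0, E_v/2, G_u/2], [E_v/2, E, F], [G_u/2, F, G]] = [[0, 0, -2/9], [0, 1, 0], [-2/9, 0, 37/36]]; det M2 = -4/81
det M1 - det M2 = -16/9; K = -16/9 / (37/36)^2 = -2304/1369

Answer: K = -2304/1369


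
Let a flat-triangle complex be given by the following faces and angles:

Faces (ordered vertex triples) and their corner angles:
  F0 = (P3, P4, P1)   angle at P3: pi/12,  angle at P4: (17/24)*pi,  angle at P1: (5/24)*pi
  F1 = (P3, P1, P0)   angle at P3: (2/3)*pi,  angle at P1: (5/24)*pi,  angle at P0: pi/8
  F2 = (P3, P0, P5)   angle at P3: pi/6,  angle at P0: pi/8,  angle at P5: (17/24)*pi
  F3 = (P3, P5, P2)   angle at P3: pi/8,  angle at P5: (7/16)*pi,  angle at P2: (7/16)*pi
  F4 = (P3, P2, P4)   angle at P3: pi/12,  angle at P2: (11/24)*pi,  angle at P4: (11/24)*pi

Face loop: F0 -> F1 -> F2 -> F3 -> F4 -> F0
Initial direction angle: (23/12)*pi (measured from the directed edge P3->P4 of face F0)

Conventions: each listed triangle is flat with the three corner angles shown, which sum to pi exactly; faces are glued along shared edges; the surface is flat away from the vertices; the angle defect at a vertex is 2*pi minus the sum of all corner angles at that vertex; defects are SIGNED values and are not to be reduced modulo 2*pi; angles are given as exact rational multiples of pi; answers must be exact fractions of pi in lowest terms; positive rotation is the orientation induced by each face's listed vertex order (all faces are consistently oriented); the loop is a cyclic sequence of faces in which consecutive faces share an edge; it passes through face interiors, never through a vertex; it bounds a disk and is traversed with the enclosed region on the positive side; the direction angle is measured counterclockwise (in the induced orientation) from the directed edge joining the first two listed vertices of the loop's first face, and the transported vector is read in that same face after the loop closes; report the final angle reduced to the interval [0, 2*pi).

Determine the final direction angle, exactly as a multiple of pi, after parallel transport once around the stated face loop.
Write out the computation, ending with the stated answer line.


enclosed vertex P3: corner angles sum to (9/8)*pi, defect = 2*pi - (9/8)*pi = (7/8)*pi
adding the enclosed defects to the starting angle (mod 2*pi, induced orientation) gives the holonomy
final angle = (23/12)*pi + (7/8)*pi = (19/24)*pi (mod 2*pi)

Answer: final direction angle = (19/24)*pi


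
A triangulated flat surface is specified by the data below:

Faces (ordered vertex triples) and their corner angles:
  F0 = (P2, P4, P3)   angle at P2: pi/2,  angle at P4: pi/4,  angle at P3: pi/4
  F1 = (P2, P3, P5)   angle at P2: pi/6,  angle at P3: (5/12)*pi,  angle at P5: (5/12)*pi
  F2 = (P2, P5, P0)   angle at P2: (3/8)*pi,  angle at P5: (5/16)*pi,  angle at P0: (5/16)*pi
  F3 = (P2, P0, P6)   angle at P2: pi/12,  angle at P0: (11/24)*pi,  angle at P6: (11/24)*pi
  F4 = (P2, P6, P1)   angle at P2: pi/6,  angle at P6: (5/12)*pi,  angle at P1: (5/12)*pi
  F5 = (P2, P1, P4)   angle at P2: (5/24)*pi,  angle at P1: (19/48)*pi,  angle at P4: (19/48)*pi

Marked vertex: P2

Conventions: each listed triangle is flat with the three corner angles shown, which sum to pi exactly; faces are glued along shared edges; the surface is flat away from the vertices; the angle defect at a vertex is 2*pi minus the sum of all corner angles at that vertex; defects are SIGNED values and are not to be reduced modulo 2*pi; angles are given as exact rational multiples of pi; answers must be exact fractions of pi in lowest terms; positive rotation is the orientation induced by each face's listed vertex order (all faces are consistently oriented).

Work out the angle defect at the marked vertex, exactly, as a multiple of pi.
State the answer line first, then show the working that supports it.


Answer: defect(P2) = pi/2

Sum of corner angles at P2: (3/2)*pi
defect = 2*pi - (3/2)*pi


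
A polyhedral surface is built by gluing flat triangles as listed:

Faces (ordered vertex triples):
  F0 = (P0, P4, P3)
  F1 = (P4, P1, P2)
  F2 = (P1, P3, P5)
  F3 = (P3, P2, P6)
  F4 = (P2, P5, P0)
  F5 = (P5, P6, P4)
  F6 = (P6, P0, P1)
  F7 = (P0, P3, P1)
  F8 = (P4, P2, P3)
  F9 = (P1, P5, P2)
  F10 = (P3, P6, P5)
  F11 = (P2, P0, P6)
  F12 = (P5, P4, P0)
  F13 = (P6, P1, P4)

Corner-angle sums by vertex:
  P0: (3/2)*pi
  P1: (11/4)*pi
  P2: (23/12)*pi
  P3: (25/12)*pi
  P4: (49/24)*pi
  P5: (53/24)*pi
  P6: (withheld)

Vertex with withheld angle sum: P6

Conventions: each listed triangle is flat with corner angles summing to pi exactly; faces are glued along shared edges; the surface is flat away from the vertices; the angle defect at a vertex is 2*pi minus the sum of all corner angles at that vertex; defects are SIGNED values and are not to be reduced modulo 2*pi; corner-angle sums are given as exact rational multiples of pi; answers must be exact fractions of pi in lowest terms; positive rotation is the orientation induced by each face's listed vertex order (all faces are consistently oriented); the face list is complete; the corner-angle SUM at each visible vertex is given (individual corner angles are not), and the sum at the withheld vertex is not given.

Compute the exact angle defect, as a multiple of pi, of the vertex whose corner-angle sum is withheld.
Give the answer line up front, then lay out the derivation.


Answer: defect(P6) = pi/2

V = 7, E = 21, F = 14; chi = V - E + F = 0
Gauss-Bonnet: total defect = 2*pi*chi = 0; visible defects sum to -pi/2


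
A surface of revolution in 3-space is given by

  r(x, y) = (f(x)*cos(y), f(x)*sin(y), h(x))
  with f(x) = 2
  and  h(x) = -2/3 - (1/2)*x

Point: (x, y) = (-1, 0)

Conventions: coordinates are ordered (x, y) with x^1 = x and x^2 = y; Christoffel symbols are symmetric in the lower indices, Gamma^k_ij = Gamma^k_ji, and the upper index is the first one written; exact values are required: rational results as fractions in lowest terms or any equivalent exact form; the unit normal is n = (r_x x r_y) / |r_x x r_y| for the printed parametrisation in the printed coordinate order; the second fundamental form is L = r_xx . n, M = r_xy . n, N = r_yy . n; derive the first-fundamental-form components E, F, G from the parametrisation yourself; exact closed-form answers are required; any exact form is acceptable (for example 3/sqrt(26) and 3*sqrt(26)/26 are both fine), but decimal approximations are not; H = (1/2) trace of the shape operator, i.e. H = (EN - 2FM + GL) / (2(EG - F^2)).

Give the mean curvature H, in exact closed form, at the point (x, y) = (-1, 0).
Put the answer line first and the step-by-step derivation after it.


Answer: H = -1/4

f = 2, f' = 0, f'' = 0, h' = -1/2, h'' = 0
E = 1/4, F = 0, G = 4; answer radicand W^2 = 1/4
unnormalised second-form numerators: l = 0, m = 0, n = -1; L = l/sqrt(1/4), and similarly M = m/sqrt(W^2), N = n/sqrt(W^2)
H = (E*n - 2*F*m + G*l) / (2*(EG - F^2)*sqrt(W^2)); E*n - 2*F*m + G*l = -1/4, EG - F^2 = 1, so H = (-1/8)/sqrt(1/4)


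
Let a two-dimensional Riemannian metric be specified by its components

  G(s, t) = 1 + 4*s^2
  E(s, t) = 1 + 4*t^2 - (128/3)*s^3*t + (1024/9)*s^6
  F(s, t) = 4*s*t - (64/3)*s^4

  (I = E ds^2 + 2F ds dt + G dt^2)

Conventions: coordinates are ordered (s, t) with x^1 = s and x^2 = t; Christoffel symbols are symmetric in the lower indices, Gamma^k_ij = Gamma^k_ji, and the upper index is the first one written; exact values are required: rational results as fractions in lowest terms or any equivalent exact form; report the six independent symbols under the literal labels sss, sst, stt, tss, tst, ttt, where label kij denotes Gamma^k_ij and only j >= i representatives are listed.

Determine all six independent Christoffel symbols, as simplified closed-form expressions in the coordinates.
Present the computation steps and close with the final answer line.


E = 1 + 4*t^2 - (128/3)*s^3*t + (1024/9)*s^6; F = 4*s*t - (64/3)*s^4; G = 1 + 4*s^2
Gamma^k_ij = (1/2) g^{kl} (d_i g_jl + d_j g_il - d_l g_ij), with g^inv = (1/(EG-F^2)) [[G, -F], [-F, E]]
first partials: E_s = -128*s^2*t + (2048/3)*s^5, E_t = 8*t - (128/3)*s^3, F_s = 4*t - (256/3)*s^3, F_t = 4*s, G_s = 8*s, G_t = 0
D = EG - F^2 = 1 + 4*t^2 + 4*s^2 - (128/3)*s^3*t + (1024/9)*s^6
expanded: Gamma^s_ss = (G E_s - 2F F_s + F E_t)/(2D), Gamma^s_st = (G E_t - F G_s)/(2D), Gamma^s_tt = (2G F_t - G G_s - F G_t)/(2D), Gamma^t_ss = (2E F_s - E E_t - F E_s)/(2D), Gamma^t_st = (E G_s - F E_t)/(2D), Gamma^t_tt = (E G_t - 2F F_t + F G_s)/(2D); substitute and cancel common factors

Answer: Gamma_sss = (3072*s^5 - 576*s^2*t)/(1024*s^6 - 384*s^3*t + 36*s^2 + 36*t^2 + 9), Gamma_sst = (-192*s^3 + 36*t)/(1024*s^6 - 384*s^3*t + 36*s^2 + 36*t^2 + 9), Gamma_stt = 0, Gamma_tss = -576*s^3/(1024*s^6 - 384*s^3*t + 36*s^2 + 36*t^2 + 9), Gamma_tst = 36*s/(1024*s^6 - 384*s^3*t + 36*s^2 + 36*t^2 + 9), Gamma_ttt = 0


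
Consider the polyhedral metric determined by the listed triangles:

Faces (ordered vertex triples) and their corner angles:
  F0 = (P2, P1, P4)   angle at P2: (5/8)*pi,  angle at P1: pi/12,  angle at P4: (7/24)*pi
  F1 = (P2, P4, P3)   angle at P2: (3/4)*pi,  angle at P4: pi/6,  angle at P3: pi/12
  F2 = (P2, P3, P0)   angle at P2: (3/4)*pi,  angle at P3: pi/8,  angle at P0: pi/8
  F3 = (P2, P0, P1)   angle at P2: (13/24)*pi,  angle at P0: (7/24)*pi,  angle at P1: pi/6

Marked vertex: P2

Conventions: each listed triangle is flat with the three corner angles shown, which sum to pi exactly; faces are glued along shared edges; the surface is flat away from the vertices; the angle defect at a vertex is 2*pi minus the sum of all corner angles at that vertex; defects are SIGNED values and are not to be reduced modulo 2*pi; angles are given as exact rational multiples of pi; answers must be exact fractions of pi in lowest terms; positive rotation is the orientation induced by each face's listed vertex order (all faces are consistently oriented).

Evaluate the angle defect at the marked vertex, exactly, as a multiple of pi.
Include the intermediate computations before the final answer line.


Sum of corner angles at P2: (8/3)*pi
defect = 2*pi - (8/3)*pi

Answer: defect(P2) = (-2/3)*pi


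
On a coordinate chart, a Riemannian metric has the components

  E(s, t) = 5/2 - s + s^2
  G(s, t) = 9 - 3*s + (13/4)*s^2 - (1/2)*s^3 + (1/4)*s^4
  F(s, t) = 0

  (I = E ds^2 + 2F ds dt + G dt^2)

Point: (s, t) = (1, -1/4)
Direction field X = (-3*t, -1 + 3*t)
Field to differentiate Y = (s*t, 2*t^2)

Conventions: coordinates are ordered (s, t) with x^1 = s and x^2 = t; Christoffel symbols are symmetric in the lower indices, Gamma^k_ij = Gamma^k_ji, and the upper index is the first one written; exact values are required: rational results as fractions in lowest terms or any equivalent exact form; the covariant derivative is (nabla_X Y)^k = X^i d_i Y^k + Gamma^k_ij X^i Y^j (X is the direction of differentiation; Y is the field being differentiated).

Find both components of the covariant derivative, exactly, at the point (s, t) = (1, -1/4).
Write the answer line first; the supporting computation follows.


Answer: (nabla_X Y)^s = -59/32, (nabla_X Y)^t = 353/192

E = 5/2, F = 0, G = 9 at the point
E_s = 1, E_t = 0, F_s = 0, F_t = 0, G_s = 3, G_t = 0
EG - F^2 = 45/2;  g^inv = (2/45) * [[9, 0], [0, 5/2]]
first-kind symbols [ij,l] = (1/2)(d_i g_jl + d_j g_il - d_l g_ij): [ss,s] = E_s/2 = 1/2, [ss,t] = F_s - E_t/2 = 0, [st,s] = E_t/2 = 0, [st,t] = G_s/2 = 3/2, [tt,s] = F_t - G_s/2 = -3/2, [tt,t] = G_t/2 = 0
Gamma^s_ij = (G*[ij,s] - F*[ij,t])/(EG - F^2), Gamma^t_ij = (E*[ij,t] - F*[ij,s])/(EG - F^2)
Gamma_sss = 1/5, Gamma_sst = 0, Gamma_stt = -3/5, Gamma_tss = 0, Gamma_tst = 1/6, Gamma_ttt = 0
X = (3/4, -7/4), Y = (-1/4, 1/8) at the point


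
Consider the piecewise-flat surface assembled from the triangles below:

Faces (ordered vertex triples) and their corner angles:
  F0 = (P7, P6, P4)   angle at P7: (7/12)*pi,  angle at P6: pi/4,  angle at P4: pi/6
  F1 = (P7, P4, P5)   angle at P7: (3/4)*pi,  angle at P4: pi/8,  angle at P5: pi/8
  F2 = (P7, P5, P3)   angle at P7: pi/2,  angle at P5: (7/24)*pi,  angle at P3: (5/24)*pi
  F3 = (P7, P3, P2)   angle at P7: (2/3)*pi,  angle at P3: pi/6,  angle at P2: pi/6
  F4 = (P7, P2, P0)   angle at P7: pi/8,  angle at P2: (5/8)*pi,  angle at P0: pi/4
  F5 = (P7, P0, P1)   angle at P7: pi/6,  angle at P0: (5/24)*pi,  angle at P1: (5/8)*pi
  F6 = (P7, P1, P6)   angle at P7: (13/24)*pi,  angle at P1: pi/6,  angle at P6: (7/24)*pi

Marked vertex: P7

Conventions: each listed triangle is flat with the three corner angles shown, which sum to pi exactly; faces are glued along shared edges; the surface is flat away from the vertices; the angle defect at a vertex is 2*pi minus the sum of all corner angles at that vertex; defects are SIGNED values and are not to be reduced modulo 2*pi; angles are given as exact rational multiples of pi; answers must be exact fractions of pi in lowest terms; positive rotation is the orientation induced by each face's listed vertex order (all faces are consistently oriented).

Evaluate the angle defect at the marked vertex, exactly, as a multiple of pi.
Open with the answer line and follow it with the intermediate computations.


Answer: defect(P7) = (-4/3)*pi

Sum of corner angles at P7: (10/3)*pi
defect = 2*pi - (10/3)*pi


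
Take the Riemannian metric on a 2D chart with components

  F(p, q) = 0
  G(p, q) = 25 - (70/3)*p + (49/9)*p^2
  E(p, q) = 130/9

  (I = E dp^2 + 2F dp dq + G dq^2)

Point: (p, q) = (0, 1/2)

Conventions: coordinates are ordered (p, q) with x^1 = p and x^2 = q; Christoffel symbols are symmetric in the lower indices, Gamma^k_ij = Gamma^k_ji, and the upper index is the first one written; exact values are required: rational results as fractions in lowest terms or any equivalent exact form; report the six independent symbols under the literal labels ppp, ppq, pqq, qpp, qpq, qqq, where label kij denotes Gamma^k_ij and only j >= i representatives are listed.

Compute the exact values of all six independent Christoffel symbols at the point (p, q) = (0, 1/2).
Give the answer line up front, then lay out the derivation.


Answer: Gamma_ppp = 0, Gamma_ppq = 0, Gamma_pqq = 21/26, Gamma_qpp = 0, Gamma_qpq = -7/15, Gamma_qqq = 0

E = 130/9, F = 0, G = 25 at the point
E_p = 0, E_q = 0, F_p = 0, F_q = 0, G_p = -70/3, G_q = 0
EG - F^2 = 3250/9;  g^inv = (9/3250) * [[25, 0], [0, 130/9]]
first-kind symbols [ij,l] = (1/2)(d_i g_jl + d_j g_il - d_l g_ij): [pp,p] = E_p/2 = 0, [pp,q] = F_p - E_q/2 = 0, [pq,p] = E_q/2 = 0, [pq,q] = G_p/2 = -35/3, [qq,p] = F_q - G_p/2 = 35/3, [qq,q] = G_q/2 = 0
Gamma^p_ij = (G*[ij,p] - F*[ij,q])/(EG - F^2), Gamma^q_ij = (E*[ij,q] - F*[ij,p])/(EG - F^2)


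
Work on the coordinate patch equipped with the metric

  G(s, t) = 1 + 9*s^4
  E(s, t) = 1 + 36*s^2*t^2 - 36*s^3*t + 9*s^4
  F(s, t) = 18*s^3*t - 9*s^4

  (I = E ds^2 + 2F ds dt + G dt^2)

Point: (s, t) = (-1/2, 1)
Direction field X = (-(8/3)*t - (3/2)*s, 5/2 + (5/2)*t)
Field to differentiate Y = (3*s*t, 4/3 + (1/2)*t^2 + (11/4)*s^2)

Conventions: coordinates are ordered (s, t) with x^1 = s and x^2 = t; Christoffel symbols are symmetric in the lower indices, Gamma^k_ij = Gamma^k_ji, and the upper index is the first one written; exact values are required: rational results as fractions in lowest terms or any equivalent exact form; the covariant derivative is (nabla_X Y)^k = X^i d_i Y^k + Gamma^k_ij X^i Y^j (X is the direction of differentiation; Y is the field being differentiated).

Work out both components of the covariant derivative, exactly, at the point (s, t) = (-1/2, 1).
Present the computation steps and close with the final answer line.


E = 241/16, F = -45/16, G = 25/16 at the point
E_s = -135/2, E_t = 45/2, F_s = 18, F_t = -9/4, G_s = -9/2, G_t = 0
EG - F^2 = 125/8;  g^inv = (8/125) * [[25/16, 45/16], [45/16, 241/16]]
first-kind symbols [ij,l] = (1/2)(d_i g_jl + d_j g_il - d_l g_ij): [ss,s] = E_s/2 = -135/4, [ss,t] = F_s - E_t/2 = 27/4, [st,s] = E_t/2 = 45/4, [st,t] = G_s/2 = -9/4, [tt,s] = F_t - G_s/2 = 0, [tt,t] = G_t/2 = 0
Gamma^s_ij = (G*[ij,s] - F*[ij,t])/(EG - F^2), Gamma^t_ij = (E*[ij,t] - F*[ij,s])/(EG - F^2)
Gamma_sss = -54/25, Gamma_sst = 18/25, Gamma_stt = 0, Gamma_tss = 54/125, Gamma_tst = -18/125, Gamma_ttt = 0
X = (-23/12, 5), Y = (-3/2, 121/48) at the point

Answer: (nabla_X Y)^s = -22671/800, (nabla_X Y)^t = 159463/12000


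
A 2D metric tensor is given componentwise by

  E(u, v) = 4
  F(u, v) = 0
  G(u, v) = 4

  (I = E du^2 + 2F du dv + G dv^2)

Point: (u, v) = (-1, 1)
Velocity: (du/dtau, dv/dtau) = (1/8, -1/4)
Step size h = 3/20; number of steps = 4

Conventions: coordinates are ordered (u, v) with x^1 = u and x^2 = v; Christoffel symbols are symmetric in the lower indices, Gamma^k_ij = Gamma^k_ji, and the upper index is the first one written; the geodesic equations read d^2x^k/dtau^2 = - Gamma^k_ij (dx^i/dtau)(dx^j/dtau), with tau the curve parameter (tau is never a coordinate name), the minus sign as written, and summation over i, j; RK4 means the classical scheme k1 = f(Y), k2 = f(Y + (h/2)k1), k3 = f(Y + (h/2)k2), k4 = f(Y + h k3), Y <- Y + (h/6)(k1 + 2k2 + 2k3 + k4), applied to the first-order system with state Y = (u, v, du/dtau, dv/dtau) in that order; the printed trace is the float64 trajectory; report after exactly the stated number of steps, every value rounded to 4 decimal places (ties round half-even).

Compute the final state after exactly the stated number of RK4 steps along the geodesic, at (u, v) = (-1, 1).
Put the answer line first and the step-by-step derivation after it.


Answer: u = -0.9250, v = 0.8500, du/dtau = 0.1250, dv/dtau = -0.2500

f(Y) = (du/dtau, dv/dtau, -Gamma^u_ij Y'^i Y'^j, -Gamma^v_ij Y'^i Y'^j) with the Gammas evaluated at the stage position; h = 0.150000; intermediate values shown to 6 dp
step 0: u = -1.0000, v = 1.0000, du/dtau = 0.1250, dv/dtau = -0.2500
step 1:
  k1: at (u, v) = (-1.000000, 1.000000), (du/dtau, dv/dtau) = (0.125000, -0.250000); Gamma_uuu = 0.000000, Gamma_uuv = 0.000000, Gamma_uvv = 0.000000, Gamma_vuu = 0.000000, Gamma_vuv = 0.000000, Gamma_vvv = 0.000000; k1 = (0.125000, -0.250000, 0.000000, 0.000000)
  k2: at (u, v) = (-0.990625, 0.981250), (du/dtau, dv/dtau) = (0.125000, -0.250000); Gamma_uuu = 0.000000, Gamma_uuv = 0.000000, Gamma_uvv = 0.000000, Gamma_vuu = 0.000000, Gamma_vuv = 0.000000, Gamma_vvv = 0.000000; k2 = (0.125000, -0.250000, 0.000000, 0.000000)
  k3: at (u, v) = (-0.990625, 0.981250), (du/dtau, dv/dtau) = (0.125000, -0.250000); Gamma_uuu = 0.000000, Gamma_uuv = 0.000000, Gamma_uvv = 0.000000, Gamma_vuu = 0.000000, Gamma_vuv = 0.000000, Gamma_vvv = 0.000000; k3 = (0.125000, -0.250000, 0.000000, 0.000000)
  k4: at (u, v) = (-0.981250, 0.962500), (du/dtau, dv/dtau) = (0.125000, -0.250000); Gamma_uuu = 0.000000, Gamma_uuv = 0.000000, Gamma_uvv = 0.000000, Gamma_vuu = 0.000000, Gamma_vuv = 0.000000, Gamma_vvv = 0.000000; k4 = (0.125000, -0.250000, 0.000000, 0.000000)
  Y <- Y + (h/6)(k1 + 2k2 + 2k3 + k4): u = -0.9812, v = 0.9625, du/dtau = 0.1250, dv/dtau = -0.2500
step 2:
  k1: at (u, v) = (-0.981250, 0.962500), (du/dtau, dv/dtau) = (0.125000, -0.250000); Gamma_uuu = 0.000000, Gamma_uuv = 0.000000, Gamma_uvv = 0.000000, Gamma_vuu = 0.000000, Gamma_vuv = 0.000000, Gamma_vvv = 0.000000; k1 = (0.125000, -0.250000, 0.000000, 0.000000)
  k2: at (u, v) = (-0.971875, 0.943750), (du/dtau, dv/dtau) = (0.125000, -0.250000); Gamma_uuu = 0.000000, Gamma_uuv = 0.000000, Gamma_uvv = 0.000000, Gamma_vuu = 0.000000, Gamma_vuv = 0.000000, Gamma_vvv = 0.000000; k2 = (0.125000, -0.250000, 0.000000, 0.000000)
  k3: at (u, v) = (-0.971875, 0.943750), (du/dtau, dv/dtau) = (0.125000, -0.250000); Gamma_uuu = 0.000000, Gamma_uuv = 0.000000, Gamma_uvv = 0.000000, Gamma_vuu = 0.000000, Gamma_vuv = 0.000000, Gamma_vvv = 0.000000; k3 = (0.125000, -0.250000, 0.000000, 0.000000)
  k4: at (u, v) = (-0.962500, 0.925000), (du/dtau, dv/dtau) = (0.125000, -0.250000); Gamma_uuu = 0.000000, Gamma_uuv = 0.000000, Gamma_uvv = 0.000000, Gamma_vuu = 0.000000, Gamma_vuv = 0.000000, Gamma_vvv = 0.000000; k4 = (0.125000, -0.250000, 0.000000, 0.000000)
  Y <- Y + (h/6)(k1 + 2k2 + 2k3 + k4): u = -0.9625, v = 0.9250, du/dtau = 0.1250, dv/dtau = -0.2500
step 3:
  k1: at (u, v) = (-0.962500, 0.925000), (du/dtau, dv/dtau) = (0.125000, -0.250000); Gamma_uuu = 0.000000, Gamma_uuv = 0.000000, Gamma_uvv = 0.000000, Gamma_vuu = 0.000000, Gamma_vuv = 0.000000, Gamma_vvv = 0.000000; k1 = (0.125000, -0.250000, 0.000000, 0.000000)
  k2: at (u, v) = (-0.953125, 0.906250), (du/dtau, dv/dtau) = (0.125000, -0.250000); Gamma_uuu = 0.000000, Gamma_uuv = 0.000000, Gamma_uvv = 0.000000, Gamma_vuu = 0.000000, Gamma_vuv = 0.000000, Gamma_vvv = 0.000000; k2 = (0.125000, -0.250000, 0.000000, 0.000000)
  k3: at (u, v) = (-0.953125, 0.906250), (du/dtau, dv/dtau) = (0.125000, -0.250000); Gamma_uuu = 0.000000, Gamma_uuv = 0.000000, Gamma_uvv = 0.000000, Gamma_vuu = 0.000000, Gamma_vuv = 0.000000, Gamma_vvv = 0.000000; k3 = (0.125000, -0.250000, 0.000000, 0.000000)
  k4: at (u, v) = (-0.943750, 0.887500), (du/dtau, dv/dtau) = (0.125000, -0.250000); Gamma_uuu = 0.000000, Gamma_uuv = 0.000000, Gamma_uvv = 0.000000, Gamma_vuu = 0.000000, Gamma_vuv = 0.000000, Gamma_vvv = 0.000000; k4 = (0.125000, -0.250000, 0.000000, 0.000000)
  Y <- Y + (h/6)(k1 + 2k2 + 2k3 + k4): u = -0.9437, v = 0.8875, du/dtau = 0.1250, dv/dtau = -0.2500
step 4:
  k1: at (u, v) = (-0.943750, 0.887500), (du/dtau, dv/dtau) = (0.125000, -0.250000); Gamma_uuu = 0.000000, Gamma_uuv = 0.000000, Gamma_uvv = 0.000000, Gamma_vuu = 0.000000, Gamma_vuv = 0.000000, Gamma_vvv = 0.000000; k1 = (0.125000, -0.250000, 0.000000, 0.000000)
  k2: at (u, v) = (-0.934375, 0.868750), (du/dtau, dv/dtau) = (0.125000, -0.250000); Gamma_uuu = 0.000000, Gamma_uuv = 0.000000, Gamma_uvv = 0.000000, Gamma_vuu = 0.000000, Gamma_vuv = 0.000000, Gamma_vvv = 0.000000; k2 = (0.125000, -0.250000, 0.000000, 0.000000)
  k3: at (u, v) = (-0.934375, 0.868750), (du/dtau, dv/dtau) = (0.125000, -0.250000); Gamma_uuu = 0.000000, Gamma_uuv = 0.000000, Gamma_uvv = 0.000000, Gamma_vuu = 0.000000, Gamma_vuv = 0.000000, Gamma_vvv = 0.000000; k3 = (0.125000, -0.250000, 0.000000, 0.000000)
  k4: at (u, v) = (-0.925000, 0.850000), (du/dtau, dv/dtau) = (0.125000, -0.250000); Gamma_uuu = 0.000000, Gamma_uuv = 0.000000, Gamma_uvv = 0.000000, Gamma_vuu = 0.000000, Gamma_vuv = 0.000000, Gamma_vvv = 0.000000; k4 = (0.125000, -0.250000, 0.000000, 0.000000)
  Y <- Y + (h/6)(k1 + 2k2 + 2k3 + k4): u = -0.9250, v = 0.8500, du/dtau = 0.1250, dv/dtau = -0.2500


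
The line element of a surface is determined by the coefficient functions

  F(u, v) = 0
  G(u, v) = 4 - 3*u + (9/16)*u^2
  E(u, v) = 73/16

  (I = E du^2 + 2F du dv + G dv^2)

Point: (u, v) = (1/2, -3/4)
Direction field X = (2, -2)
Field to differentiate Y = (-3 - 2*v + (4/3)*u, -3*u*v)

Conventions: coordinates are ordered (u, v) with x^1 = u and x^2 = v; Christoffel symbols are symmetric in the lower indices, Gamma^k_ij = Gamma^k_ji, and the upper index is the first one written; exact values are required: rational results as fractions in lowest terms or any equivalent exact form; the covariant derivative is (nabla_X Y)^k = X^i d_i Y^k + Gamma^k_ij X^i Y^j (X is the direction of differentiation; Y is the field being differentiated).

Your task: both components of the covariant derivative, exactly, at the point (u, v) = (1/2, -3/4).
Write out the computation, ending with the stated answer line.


E = 73/16, F = 0, G = 169/64 at the point
E_u = 0, E_v = 0, F_u = 0, F_v = 0, G_u = -39/16, G_v = 0
EG - F^2 = 12337/1024;  g^inv = (1024/12337) * [[169/64, 0], [0, 73/16]]
first-kind symbols [ij,l] = (1/2)(d_i g_jl + d_j g_il - d_l g_ij): [uu,u] = E_u/2 = 0, [uu,v] = F_u - E_v/2 = 0, [uv,u] = E_v/2 = 0, [uv,v] = G_u/2 = -39/32, [vv,u] = F_v - G_u/2 = 39/32, [vv,v] = G_v/2 = 0
Gamma^u_ij = (G*[ij,u] - F*[ij,v])/(EG - F^2), Gamma^v_ij = (E*[ij,v] - F*[ij,u])/(EG - F^2)
Gamma_uuu = 0, Gamma_uuv = 0, Gamma_uvv = 39/146, Gamma_vuu = 0, Gamma_vuv = -6/13, Gamma_vvv = 0
X = (2, -2), Y = (-5/6, 9/8) at the point

Answer: (nabla_X Y)^u = 10627/1752, (nabla_X Y)^v = 74/13


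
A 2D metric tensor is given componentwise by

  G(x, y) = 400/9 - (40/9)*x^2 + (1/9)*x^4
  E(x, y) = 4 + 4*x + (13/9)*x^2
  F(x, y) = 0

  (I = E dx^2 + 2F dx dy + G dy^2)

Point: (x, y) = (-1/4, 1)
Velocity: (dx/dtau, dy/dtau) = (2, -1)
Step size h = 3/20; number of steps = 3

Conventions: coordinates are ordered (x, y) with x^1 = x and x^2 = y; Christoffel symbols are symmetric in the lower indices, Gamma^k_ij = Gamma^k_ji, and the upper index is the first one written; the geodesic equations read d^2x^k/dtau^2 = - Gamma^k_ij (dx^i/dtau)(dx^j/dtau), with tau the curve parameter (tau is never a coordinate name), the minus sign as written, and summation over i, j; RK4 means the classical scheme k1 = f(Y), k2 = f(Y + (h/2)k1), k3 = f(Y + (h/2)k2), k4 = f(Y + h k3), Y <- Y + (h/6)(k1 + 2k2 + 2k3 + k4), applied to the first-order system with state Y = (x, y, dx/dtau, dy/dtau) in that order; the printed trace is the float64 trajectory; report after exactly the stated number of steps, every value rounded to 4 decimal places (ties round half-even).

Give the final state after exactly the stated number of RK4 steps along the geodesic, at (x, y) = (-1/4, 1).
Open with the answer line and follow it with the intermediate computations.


Answer: x = 0.4930, y = 0.5498, dx/dtau = 1.3516, dy/dtau = -1.0184

f(Y) = (dx/dtau, dy/dtau, -Gamma^x_ij Y'^i Y'^j, -Gamma^y_ij Y'^i Y'^j) with the Gammas evaluated at the stage position; h = 0.150000; intermediate values shown to 6 dp
step 0: x = -0.2500, y = 1.0000, dx/dtau = 2.0000, dy/dtau = -1.0000
step 1:
  k1: at (x, y) = (-0.250000, 1.000000), (dx/dtau, dy/dtau) = (2.000000, -1.000000); Gamma_xxx = 0.530337, Gamma_xxy = 0.000000, Gamma_xyy = -0.358427, Gamma_yxx = 0.000000, Gamma_yxy = 0.025078, Gamma_yyy = 0.000000; k1 = (2.000000, -1.000000, -1.762921, 0.100313)
  k2: at (x, y) = (-0.100000, 0.925000), (dx/dtau, dy/dtau) = (1.867781, -0.992476); Gamma_xxx = 0.513372, Gamma_xxy = 0.000000, Gamma_xyy = -0.122902, Gamma_yxx = 0.000000, Gamma_yxy = 0.010005, Gamma_yyy = 0.000000; k2 = (1.867781, -0.992476, -1.669894, 0.037093)
  k3: at (x, y) = (-0.109916, 0.925564), (dx/dtau, dy/dtau) = (1.874758, -0.997218); Gamma_xxx = 0.514629, Gamma_xxy = 0.000000, Gamma_xyy = -0.136459, Gamma_yxx = 0.000000, Gamma_yxy = 0.010998, Gamma_yyy = 0.000000; k3 = (1.874758, -0.997218, -1.673074, 0.041124)
  k4: at (x, y) = (0.031214, 0.850417), (dx/dtau, dy/dtau) = (1.749039, -0.993831); Gamma_xxx = 0.495627, Gamma_xxy = 0.000000, Gamma_xyy = 0.033619, Gamma_yxx = 0.000000, Gamma_yxy = -0.003122, Gamma_yyy = 0.000000; k4 = (1.749039, -0.993831, -1.549396, -0.010852)
  Y <- Y + (h/6)(k1 + 2k2 + 2k3 + k4): x = 0.0309, y = 0.8507, dx/dtau = 1.7500, dy/dtau = -0.9939
step 2:
  k1: at (x, y) = (0.030853, 0.850669), (dx/dtau, dy/dtau) = (1.750044, -0.993853); Gamma_xxx = 0.495678, Gamma_xxy = 0.000000, Gamma_xyy = 0.033242, Gamma_yxx = 0.000000, Gamma_yxy = -0.003085, Gamma_yyy = 0.000000; k1 = (1.750044, -0.993853, -1.550924, -0.010733)
  k2: at (x, y) = (0.162106, 0.776131), (dx/dtau, dy/dtau) = (1.633724, -0.994658); Gamma_xxx = 0.476733, Gamma_xxy = 0.000000, Gamma_xyy = 0.153535, Gamma_yxx = 0.000000, Gamma_yxy = -0.016232, Gamma_yyy = 0.000000; k2 = (1.633724, -0.994658, -1.424326, -0.052754)
  k3: at (x, y) = (0.153382, 0.776070), (dx/dtau, dy/dtau) = (1.643219, -0.997809); Gamma_xxx = 0.478009, Gamma_xxy = 0.000000, Gamma_xyy = 0.146508, Gamma_yxx = 0.000000, Gamma_yxy = -0.015356, Gamma_yyy = 0.000000; k3 = (1.643219, -0.997809, -1.436572, -0.050357)
  k4: at (x, y) = (0.277336, 0.700998), (dx/dtau, dy/dtau) = (1.534558, -1.001406); Gamma_xxx = 0.459845, Gamma_xxy = 0.000000, Gamma_xyy = 0.235203, Gamma_yxx = 0.000000, Gamma_yxy = -0.027841, Gamma_yyy = 0.000000; k4 = (1.534558, -1.001406, -1.318740, -0.085566)
  Y <- Y + (h/6)(k1 + 2k2 + 2k3 + k4): x = 0.2768, y = 0.7012, dx/dtau = 1.5353, dy/dtau = -1.0014
step 3:
  k1: at (x, y) = (0.276815, 0.701165), (dx/dtau, dy/dtau) = (1.535257, -1.001416); Gamma_xxx = 0.459921, Gamma_xxy = 0.000000, Gamma_xyy = 0.234877, Gamma_yxx = 0.000000, Gamma_yxy = -0.027788, Gamma_yyy = 0.000000; k1 = (1.535257, -1.001416, -1.319584, -0.085444)
  k2: at (x, y) = (0.391959, 0.626059), (dx/dtau, dy/dtau) = (1.436288, -1.007824); Gamma_xxx = 0.443225, Gamma_xxy = 0.000000, Gamma_xyy = 0.298572, Gamma_yxx = 0.000000, Gamma_yxy = -0.039499, Gamma_yyy = 0.000000; k2 = (1.436288, -1.007824, -1.217603, -0.114353)
  k3: at (x, y) = (0.384537, 0.625578), (dx/dtau, dy/dtau) = (1.443937, -1.009992); Gamma_xxx = 0.444291, Gamma_xxy = 0.000000, Gamma_xyy = 0.294940, Gamma_yxx = 0.000000, Gamma_yxy = -0.038740, Gamma_yyy = 0.000000; k3 = (1.443937, -1.009992, -1.227189, -0.112994)
  k4: at (x, y) = (0.493406, 0.549666), (dx/dtau, dy/dtau) = (1.351179, -1.018365); Gamma_xxx = 0.428867, Gamma_xxy = 0.000000, Gamma_xyy = 0.342471, Gamma_yxx = 0.000000, Gamma_yxy = -0.049949, Gamma_yyy = 0.000000; k4 = (1.351179, -1.018365, -1.138140, -0.137458)
  Y <- Y + (h/6)(k1 + 2k2 + 2k3 + k4): x = 0.4930, y = 0.5498, dx/dtau = 1.3516, dy/dtau = -1.0184


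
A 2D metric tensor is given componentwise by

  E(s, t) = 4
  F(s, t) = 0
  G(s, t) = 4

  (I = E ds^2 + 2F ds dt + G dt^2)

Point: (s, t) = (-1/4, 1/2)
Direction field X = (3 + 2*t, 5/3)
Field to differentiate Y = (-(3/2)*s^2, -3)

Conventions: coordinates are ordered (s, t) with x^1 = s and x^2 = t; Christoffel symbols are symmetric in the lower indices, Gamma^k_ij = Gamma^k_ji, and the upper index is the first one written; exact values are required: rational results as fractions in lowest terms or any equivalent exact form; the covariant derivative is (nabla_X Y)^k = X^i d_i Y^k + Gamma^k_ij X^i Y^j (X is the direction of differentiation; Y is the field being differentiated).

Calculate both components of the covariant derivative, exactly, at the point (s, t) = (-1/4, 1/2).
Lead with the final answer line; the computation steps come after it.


Answer: (nabla_X Y)^s = 3, (nabla_X Y)^t = 0

E = 4, F = 0, G = 4 at the point
E_s = 0, E_t = 0, F_s = 0, F_t = 0, G_s = 0, G_t = 0
EG - F^2 = 16;  g^inv = (1/16) * [[4, 0], [0, 4]]
first-kind symbols [ij,l] = (1/2)(d_i g_jl + d_j g_il - d_l g_ij): [ss,s] = E_s/2 = 0, [ss,t] = F_s - E_t/2 = 0, [st,s] = E_t/2 = 0, [st,t] = G_s/2 = 0, [tt,s] = F_t - G_s/2 = 0, [tt,t] = G_t/2 = 0
Gamma^s_ij = (G*[ij,s] - F*[ij,t])/(EG - F^2), Gamma^t_ij = (E*[ij,t] - F*[ij,s])/(EG - F^2)
Gamma_sss = 0, Gamma_sst = 0, Gamma_stt = 0, Gamma_tss = 0, Gamma_tst = 0, Gamma_ttt = 0
X = (4, 5/3), Y = (-3/32, -3) at the point


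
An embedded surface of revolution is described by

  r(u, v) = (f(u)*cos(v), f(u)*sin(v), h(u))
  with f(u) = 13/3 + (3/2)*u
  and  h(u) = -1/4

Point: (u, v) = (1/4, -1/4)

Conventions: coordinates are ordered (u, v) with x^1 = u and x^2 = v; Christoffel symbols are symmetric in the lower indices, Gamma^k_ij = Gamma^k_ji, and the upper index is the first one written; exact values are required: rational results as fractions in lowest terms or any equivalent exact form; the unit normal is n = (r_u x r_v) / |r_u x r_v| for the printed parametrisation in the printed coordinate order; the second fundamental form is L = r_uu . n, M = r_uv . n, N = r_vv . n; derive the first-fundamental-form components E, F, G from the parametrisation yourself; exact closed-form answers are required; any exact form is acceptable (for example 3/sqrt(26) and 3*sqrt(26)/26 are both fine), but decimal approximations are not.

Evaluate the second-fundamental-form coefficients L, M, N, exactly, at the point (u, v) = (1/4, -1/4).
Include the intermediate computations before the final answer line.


f = 113/24, f' = 3/2, f'' = 0, h' = 0, h'' = 0
E = 9/4, F = 0, G = 12769/576; answer radicand W^2 = 9/4
unnormalised second-form numerators: l = 0, m = 0, n = 0; L = l/sqrt(9/4), and similarly M = m/sqrt(W^2), N = n/sqrt(W^2)

Answer: L = 0, M = 0, N = 0


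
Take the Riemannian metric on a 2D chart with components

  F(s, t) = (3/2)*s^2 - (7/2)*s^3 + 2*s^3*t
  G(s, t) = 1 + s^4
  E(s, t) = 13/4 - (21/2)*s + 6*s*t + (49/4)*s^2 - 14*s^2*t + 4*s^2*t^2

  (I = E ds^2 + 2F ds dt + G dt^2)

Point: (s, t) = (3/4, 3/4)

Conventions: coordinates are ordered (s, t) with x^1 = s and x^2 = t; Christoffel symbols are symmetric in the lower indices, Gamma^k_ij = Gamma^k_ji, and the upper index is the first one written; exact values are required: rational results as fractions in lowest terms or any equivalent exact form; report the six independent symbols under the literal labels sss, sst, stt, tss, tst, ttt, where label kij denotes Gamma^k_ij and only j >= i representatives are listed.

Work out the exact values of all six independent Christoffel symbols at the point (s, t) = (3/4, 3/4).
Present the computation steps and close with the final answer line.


E = 1, F = 0, G = 337/256 at the point
E_s = 0, E_t = 0, F_s = -9/8, F_t = 27/32, G_s = 27/16, G_t = 0
EG - F^2 = 337/256;  g^inv = (256/337) * [[337/256, 0], [0, 1]]
first-kind symbols [ij,l] = (1/2)(d_i g_jl + d_j g_il - d_l g_ij): [ss,s] = E_s/2 = 0, [ss,t] = F_s - E_t/2 = -9/8, [st,s] = E_t/2 = 0, [st,t] = G_s/2 = 27/32, [tt,s] = F_t - G_s/2 = 0, [tt,t] = G_t/2 = 0
Gamma^s_ij = (G*[ij,s] - F*[ij,t])/(EG - F^2), Gamma^t_ij = (E*[ij,t] - F*[ij,s])/(EG - F^2)

Answer: Gamma_sss = 0, Gamma_sst = 0, Gamma_stt = 0, Gamma_tss = -288/337, Gamma_tst = 216/337, Gamma_ttt = 0


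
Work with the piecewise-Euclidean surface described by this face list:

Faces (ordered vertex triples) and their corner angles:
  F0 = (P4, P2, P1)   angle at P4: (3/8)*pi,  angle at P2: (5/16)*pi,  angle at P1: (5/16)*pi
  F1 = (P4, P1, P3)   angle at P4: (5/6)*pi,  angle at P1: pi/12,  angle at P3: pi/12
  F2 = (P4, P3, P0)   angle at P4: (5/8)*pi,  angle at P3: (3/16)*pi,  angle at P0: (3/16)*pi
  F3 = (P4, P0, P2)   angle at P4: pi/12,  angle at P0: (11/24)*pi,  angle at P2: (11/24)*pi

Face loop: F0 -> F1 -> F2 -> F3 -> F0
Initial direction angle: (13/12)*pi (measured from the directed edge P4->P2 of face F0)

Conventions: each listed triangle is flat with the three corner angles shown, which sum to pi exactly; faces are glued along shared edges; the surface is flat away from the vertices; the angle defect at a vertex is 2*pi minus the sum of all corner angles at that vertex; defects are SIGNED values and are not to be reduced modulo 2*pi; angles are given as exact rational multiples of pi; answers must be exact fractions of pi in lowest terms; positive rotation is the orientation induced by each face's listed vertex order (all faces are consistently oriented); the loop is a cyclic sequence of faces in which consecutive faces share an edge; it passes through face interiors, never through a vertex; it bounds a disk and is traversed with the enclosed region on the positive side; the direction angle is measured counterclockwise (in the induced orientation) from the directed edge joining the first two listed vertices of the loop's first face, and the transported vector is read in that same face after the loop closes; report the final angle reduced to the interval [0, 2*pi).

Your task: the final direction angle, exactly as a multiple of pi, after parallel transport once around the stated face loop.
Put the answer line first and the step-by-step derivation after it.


Answer: final direction angle = (7/6)*pi

enclosed vertex P4: corner angles sum to (23/12)*pi, defect = 2*pi - (23/12)*pi = pi/12
the rotation equals the total enclosed defect, so the final angle is initial + defects (mod 2*pi)
final angle = (13/12)*pi + pi/12 = (7/6)*pi (mod 2*pi)


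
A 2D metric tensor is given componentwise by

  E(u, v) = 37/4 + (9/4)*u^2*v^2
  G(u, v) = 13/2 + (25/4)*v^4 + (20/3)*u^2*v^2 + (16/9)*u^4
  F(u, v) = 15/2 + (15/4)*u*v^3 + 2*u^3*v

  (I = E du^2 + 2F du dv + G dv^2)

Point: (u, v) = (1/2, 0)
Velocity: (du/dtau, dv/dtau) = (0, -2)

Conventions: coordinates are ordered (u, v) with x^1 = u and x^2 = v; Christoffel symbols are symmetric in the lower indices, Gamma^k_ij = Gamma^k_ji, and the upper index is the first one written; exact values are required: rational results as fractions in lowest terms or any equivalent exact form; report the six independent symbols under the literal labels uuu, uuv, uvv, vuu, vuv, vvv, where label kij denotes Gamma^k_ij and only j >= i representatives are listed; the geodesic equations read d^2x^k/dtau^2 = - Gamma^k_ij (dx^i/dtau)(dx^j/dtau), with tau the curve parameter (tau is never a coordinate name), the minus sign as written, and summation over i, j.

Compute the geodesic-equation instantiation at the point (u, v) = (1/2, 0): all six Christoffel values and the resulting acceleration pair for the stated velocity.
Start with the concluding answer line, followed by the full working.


Answer: Gamma_uuu = 0, Gamma_uuv = -240/353, Gamma_uvv = -833/3177, Gamma_vuu = 0, Gamma_vuv = 296/353, Gamma_vvv = 105/353; accelerations (d^2u/dtau^2, d^2v/dtau^2) = (3332/3177, -420/353)

E = 37/4, F = 15/2, G = 119/18 at the point
E_u = 0, E_v = 0, F_u = 0, F_v = 1/4, G_u = 8/9, G_v = 0
EG - F^2 = 353/72;  g^inv = (72/353) * [[119/18, -15/2], [-15/2, 37/4]]
first-kind symbols [ij,l] = (1/2)(d_i g_jl + d_j g_il - d_l g_ij): [uu,u] = E_u/2 = 0, [uu,v] = F_u - E_v/2 = 0, [uv,u] = E_v/2 = 0, [uv,v] = G_u/2 = 4/9, [vv,u] = F_v - G_u/2 = -7/36, [vv,v] = G_v/2 = 0
Gamma^u_ij = (G*[ij,u] - F*[ij,v])/(EG - F^2), Gamma^v_ij = (E*[ij,v] - F*[ij,u])/(EG - F^2)
Gamma_uuu = 0, Gamma_uuv = -240/353, Gamma_uvv = -833/3177, Gamma_vuu = 0, Gamma_vuv = 296/353, Gamma_vvv = 105/353
d^2u/dtau^2 = -(Gamma_uuu*(0)^2 + 2*Gamma_uuv*(0)*(-2) + Gamma_uvv*(-2)^2) = 3332/3177
d^2v/dtau^2 = -(Gamma_vuu*(0)^2 + 2*Gamma_vuv*(0)*(-2) + Gamma_vvv*(-2)^2) = -420/353


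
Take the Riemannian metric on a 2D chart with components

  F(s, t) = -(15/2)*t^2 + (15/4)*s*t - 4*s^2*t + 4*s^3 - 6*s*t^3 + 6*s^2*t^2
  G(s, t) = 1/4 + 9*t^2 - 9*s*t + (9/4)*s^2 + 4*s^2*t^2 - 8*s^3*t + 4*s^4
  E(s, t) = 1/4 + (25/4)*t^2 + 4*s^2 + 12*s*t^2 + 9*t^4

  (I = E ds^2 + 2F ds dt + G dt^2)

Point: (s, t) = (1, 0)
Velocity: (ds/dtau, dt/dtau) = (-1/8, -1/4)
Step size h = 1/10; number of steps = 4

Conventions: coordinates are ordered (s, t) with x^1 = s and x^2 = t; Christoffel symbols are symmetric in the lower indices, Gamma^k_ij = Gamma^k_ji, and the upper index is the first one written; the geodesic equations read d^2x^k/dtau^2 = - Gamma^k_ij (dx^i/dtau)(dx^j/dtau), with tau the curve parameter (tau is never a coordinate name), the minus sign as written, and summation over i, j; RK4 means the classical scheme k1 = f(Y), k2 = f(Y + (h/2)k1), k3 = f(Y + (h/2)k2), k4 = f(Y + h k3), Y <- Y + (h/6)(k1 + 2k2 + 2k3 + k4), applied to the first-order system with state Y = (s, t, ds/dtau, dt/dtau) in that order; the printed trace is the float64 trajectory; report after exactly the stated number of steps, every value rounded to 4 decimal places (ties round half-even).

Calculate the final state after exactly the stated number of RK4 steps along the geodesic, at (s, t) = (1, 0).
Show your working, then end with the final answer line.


f(Y) = (ds/dtau, dt/dtau, -Gamma^s_ij Y'^i Y'^j, -Gamma^t_ij Y'^i Y'^j) with the Gammas evaluated at the stage position; h = 0.100000; intermediate values shown to 6 dp
step 0: s = 1.0000, t = 0.0000, ds/dtau = -0.1250, dt/dtau = -0.2500
step 1:
  k1: at (s, t) = (1.000000, 0.000000), (ds/dtau, dt/dtau) = (-0.125000, -0.250000); Gamma_sss = -1.892473, Gamma_sst = -3.526882, Gamma_stt = -2.946237, Gamma_tss = 3.010753, Gamma_tst = 3.747312, Gamma_ttt = 0.505376; k1 = (-0.125000, -0.250000, 0.434140, -0.312836)
  k2: at (s, t) = (0.993750, -0.012500), (ds/dtau, dt/dtau) = (-0.103293, -0.265642); Gamma_sss = -1.753462, Gamma_sst = -3.423206, Gamma_stt = -2.889032, Gamma_tss = 2.888403, Gamma_tst = 3.604989, Gamma_ttt = 0.423544; k2 = (-0.103293, -0.265642, 0.410433, -0.258539)
  k3: at (s, t) = (0.994835, -0.013282), (ds/dtau, dt/dtau) = (-0.104478, -0.262927); Gamma_sss = -1.751217, Gamma_sst = -3.426015, Gamma_stt = -2.900048, Gamma_tss = 2.881553, Gamma_tst = 3.600190, Gamma_ttt = 0.429292; k3 = (-0.104478, -0.262927, 0.407824, -0.258927)
  k4: at (s, t) = (0.989552, -0.026293), (ds/dtau, dt/dtau) = (-0.084218, -0.275893); Gamma_sss = -1.620267, Gamma_sst = -3.329866, Gamma_stt = -2.853665, Gamma_tss = 2.766278, Gamma_tst = 3.463602, Gamma_ttt = 0.357005; k4 = (-0.084218, -0.275893, 0.383443, -0.207748)
  Y <- Y + (h/6)(k1 + 2k2 + 2k3 + k4): s = 0.9896, t = -0.0264, ds/dtau = -0.0841, dt/dtau = -0.2759
step 2:
  k1: at (s, t) = (0.989587, -0.026384), (ds/dtau, dt/dtau) = (-0.084098, -0.275925); Gamma_sss = -1.619670, Gamma_sst = -3.329632, Gamma_stt = -2.854032, Gamma_tss = 2.765526, Gamma_tst = 3.462851, Gamma_ttt = 0.357016; k1 = (-0.084098, -0.275925, 0.383274, -0.207451)
  k2: at (s, t) = (0.985382, -0.040180), (ds/dtau, dt/dtau) = (-0.064935, -0.286298); Gamma_sss = -1.494880, Gamma_sst = -3.239874, Gamma_stt = -2.818866, Gamma_tss = 2.654881, Gamma_tst = 3.329651, Gamma_ttt = 0.293734; k2 = (-0.064935, -0.286298, 0.357818, -0.159072)
  k3: at (s, t) = (0.986341, -0.040699), (ds/dtau, dt/dtau) = (-0.066207, -0.283879); Gamma_sss = -1.494724, Gamma_sst = -3.242814, Gamma_stt = -2.827868, Gamma_tss = 2.651143, Gamma_tst = 3.327422, Gamma_ttt = 0.298884; k3 = (-0.066207, -0.283879, 0.356339, -0.160784)
  k4: at (s, t) = (0.982967, -0.054772), (ds/dtau, dt/dtau) = (-0.048465, -0.292004); Gamma_sss = -1.379225, Gamma_sst = -3.159665, Gamma_stt = -2.800121, Gamma_tss = 2.549471, Gamma_tst = 3.201725, Gamma_ttt = 0.243266; k4 = (-0.048465, -0.292004, 0.331425, -0.117351)
  Y <- Y + (h/6)(k1 + 2k2 + 2k3 + k4): s = 0.9830, t = -0.0549, ds/dtau = -0.0484, dt/dtau = -0.2920
step 3:
  k1: at (s, t) = (0.983007, -0.054855), (ds/dtau, dt/dtau) = (-0.048381, -0.292001); Gamma_sss = -1.378790, Gamma_sst = -3.159501, Gamma_stt = -2.800494, Gamma_tss = 2.548906, Gamma_tst = 3.201136, Gamma_ttt = 0.243329; k1 = (-0.048381, -0.292001, 0.331281, -0.117161)
  k2: at (s, t) = (0.980587, -0.069455), (ds/dtau, dt/dtau) = (-0.031817, -0.297859); Gamma_sss = -1.270931, Gamma_sst = -3.082127, Gamma_stt = -2.780774, Gamma_tss = 2.453868, Gamma_tst = 3.080870, Gamma_ttt = 0.195098; k2 = (-0.031817, -0.297859, 0.306415, -0.078189)
  k3: at (s, t) = (0.981416, -0.069748), (ds/dtau, dt/dtau) = (-0.033061, -0.295910); Gamma_sss = -1.272074, Gamma_sst = -3.085040, Gamma_stt = -2.788010, Gamma_tss = 2.452131, Gamma_tst = 3.080411, Gamma_ttt = 0.199561; k3 = (-0.033061, -0.295910, 0.305878, -0.080426)
  k4: at (s, t) = (0.979700, -0.084446), (ds/dtau, dt/dtau) = (-0.017794, -0.300043); Gamma_sss = -1.173538, Gamma_sst = -3.013391, Gamma_stt = -2.773083, Gamma_tss = 2.366104, Gamma_tst = 2.968194, Gamma_ttt = 0.157331; k4 = (-0.017794, -0.300043, 0.282197, -0.046607)
  Y <- Y + (h/6)(k1 + 2k2 + 2k3 + k4): s = 0.9797, t = -0.0845, ds/dtau = -0.0177, dt/dtau = -0.3000
step 4:
  k1: at (s, t) = (0.979741, -0.084515), (ds/dtau, dt/dtau) = (-0.017747, -0.300017); Gamma_sss = -1.173268, Gamma_sst = -3.013297, Gamma_stt = -2.773422, Gamma_tss = 2.365724, Gamma_tst = 2.967785, Gamma_ttt = 0.157426; k1 = (-0.017747, -0.300017, 0.282094, -0.046519)
  k2: at (s, t) = (0.978854, -0.099516), (ds/dtau, dt/dtau) = (-0.003642, -0.302343); Gamma_sss = -1.082769, Gamma_sst = -2.946827, Gamma_stt = -2.763978, Gamma_tss = 2.286740, Gamma_tst = 2.861964, Gamma_ttt = 0.121147; k2 = (-0.003642, -0.302343, 0.259164, -0.017408)
  k3: at (s, t) = (0.979559, -0.099632), (ds/dtau, dt/dtau) = (-0.004789, -0.300888); Gamma_sss = -1.084567, Gamma_sst = -2.949596, Gamma_stt = -2.769774, Gamma_tss = 2.286144, Gamma_tst = 2.862575, Gamma_ttt = 0.124937; k3 = (-0.004789, -0.300888, 0.259282, -0.019613)
  k4: at (s, t) = (0.979262, -0.114604), (ds/dtau, dt/dtau) = (0.008181, -0.301978); Gamma_sss = -1.002687, Gamma_sst = -2.888042, Gamma_stt = -2.763237, Gamma_tss = 2.215217, Gamma_tst = 2.764536, Gamma_ttt = 0.093328; k4 = (0.008181, -0.301978, 0.237779, 0.005001)
  Y <- Y + (h/6)(k1 + 2k2 + 2k3 + k4): s = 0.9793, t = -0.1147, ds/dtau = 0.0082, dt/dtau = -0.3019

Answer: s = 0.9793, t = -0.1147, ds/dtau = 0.0082, dt/dtau = -0.3019
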